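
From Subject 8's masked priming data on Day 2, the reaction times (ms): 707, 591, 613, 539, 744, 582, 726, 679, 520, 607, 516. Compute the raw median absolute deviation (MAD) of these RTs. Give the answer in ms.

Sorted: 516, 520, 539, 582, 591, 607, 613, 679, 707, 726, 744 → median = 607
|x − 607|: 100, 16, 6, 68, 137, 25, 119, 72, 87, 0, 91
Sorted deviations: 0, 6, 16, 25, 68, 72, 87, 91, 100, 119, 137 → MAD = 72

72 ms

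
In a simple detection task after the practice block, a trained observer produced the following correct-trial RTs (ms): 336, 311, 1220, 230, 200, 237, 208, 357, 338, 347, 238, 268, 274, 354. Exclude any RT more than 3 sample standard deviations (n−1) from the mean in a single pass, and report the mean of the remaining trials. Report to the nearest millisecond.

n = 14, ΣRT = 4918, M = 351.286
Σ(x−M)² = 853688.86; s = √(853688.86/13) = 256.258
Cutoffs: 351.286 ± 3·256.258 → [-417.5, 1120.1]
Outside: 1220 → excluded.
Retained (n=13): Σ = 3698, mean = 3698/13 = 284.462

284 ms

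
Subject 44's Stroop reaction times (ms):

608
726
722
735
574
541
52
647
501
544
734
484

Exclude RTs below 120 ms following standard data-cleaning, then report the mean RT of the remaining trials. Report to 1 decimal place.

619.6 ms

Excluded: 52
Retained (n=11): Σ = 6816
Mean = 6816/11 = 619.6364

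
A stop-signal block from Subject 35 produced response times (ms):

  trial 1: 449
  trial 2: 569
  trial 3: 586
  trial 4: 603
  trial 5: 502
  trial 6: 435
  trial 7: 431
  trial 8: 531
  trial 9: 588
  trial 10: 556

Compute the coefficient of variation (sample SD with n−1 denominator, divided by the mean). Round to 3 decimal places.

n = 10, Σ = 5250, M = 525.0000
Σ(x−M)² = 39948.000; s = √(39948.000/9) = 66.6233
CV = 66.6233 / 525.0000 = 0.12690

0.127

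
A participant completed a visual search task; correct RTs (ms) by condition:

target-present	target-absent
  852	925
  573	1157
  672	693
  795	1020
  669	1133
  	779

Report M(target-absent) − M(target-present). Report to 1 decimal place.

239.0 ms

M(target-present) = 3561/5 = 712.200
M(target-absent) = 5707/6 = 951.167
Difference = 951.167 − 712.200 = 238.967 ms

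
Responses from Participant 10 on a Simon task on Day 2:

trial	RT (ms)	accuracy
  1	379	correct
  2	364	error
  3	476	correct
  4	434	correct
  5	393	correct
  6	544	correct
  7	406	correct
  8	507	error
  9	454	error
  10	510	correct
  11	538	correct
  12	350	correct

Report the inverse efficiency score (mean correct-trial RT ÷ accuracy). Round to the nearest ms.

Correct trials (n=9): 379, 476, 434, 393, 544, 406, 510, 538, 350
Mean correct RT = 4030/9 = 447.7778 ms
Proportion correct = 9/12
IES = 447.7778 / (9/12) = 597.037 ms

597 ms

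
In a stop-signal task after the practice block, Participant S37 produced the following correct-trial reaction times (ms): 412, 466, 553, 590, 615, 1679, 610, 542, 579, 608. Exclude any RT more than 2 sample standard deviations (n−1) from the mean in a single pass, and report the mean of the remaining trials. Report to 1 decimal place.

n = 10, ΣRT = 6654, M = 665.400
Σ(x−M)² = 1181272.40; s = √(1181272.40/9) = 362.288
Cutoffs: 665.400 ± 2·362.288 → [-59.2, 1390.0]
Outside: 1679 → excluded.
Retained (n=9): Σ = 4975, mean = 4975/9 = 552.778

552.8 ms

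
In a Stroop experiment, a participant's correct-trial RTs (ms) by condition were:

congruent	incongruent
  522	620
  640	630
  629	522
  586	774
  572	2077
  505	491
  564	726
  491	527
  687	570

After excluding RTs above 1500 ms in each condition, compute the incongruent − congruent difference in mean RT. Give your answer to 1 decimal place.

incongruent: exclude 2077
M(congruent) = 5196/9 = 577.333
M(incongruent) = 4860/8 = 607.500
Difference = 607.500 − 577.333 = 30.167 ms

30.2 ms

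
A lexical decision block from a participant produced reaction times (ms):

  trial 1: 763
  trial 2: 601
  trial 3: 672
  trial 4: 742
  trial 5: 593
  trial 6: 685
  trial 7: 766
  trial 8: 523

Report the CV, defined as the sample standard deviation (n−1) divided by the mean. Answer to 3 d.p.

n = 8, Σ = 5345, M = 668.1250
Σ(x−M)² = 55548.875; s = √(55548.875/7) = 89.0817
CV = 89.0817 / 668.1250 = 0.13333

0.133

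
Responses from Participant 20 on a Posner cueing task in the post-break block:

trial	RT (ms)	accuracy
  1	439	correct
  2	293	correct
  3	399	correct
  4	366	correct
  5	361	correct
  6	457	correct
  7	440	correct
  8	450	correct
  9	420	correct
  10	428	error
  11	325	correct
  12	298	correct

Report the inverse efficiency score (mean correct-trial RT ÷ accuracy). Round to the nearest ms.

Correct trials (n=11): 439, 293, 399, 366, 361, 457, 440, 450, 420, 325, 298
Mean correct RT = 4248/11 = 386.1818 ms
Proportion correct = 11/12
IES = 386.1818 / (11/12) = 421.289 ms

421 ms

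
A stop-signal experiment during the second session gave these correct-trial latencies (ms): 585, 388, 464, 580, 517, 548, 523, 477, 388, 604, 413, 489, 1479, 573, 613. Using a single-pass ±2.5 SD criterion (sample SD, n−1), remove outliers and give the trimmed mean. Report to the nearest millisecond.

n = 15, ΣRT = 8641, M = 576.067
Σ(x−M)² = 951912.93; s = √(951912.93/14) = 260.756
Cutoffs: 576.067 ± 2.5·260.756 → [-75.8, 1228.0]
Outside: 1479 → excluded.
Retained (n=14): Σ = 7162, mean = 7162/14 = 511.571

512 ms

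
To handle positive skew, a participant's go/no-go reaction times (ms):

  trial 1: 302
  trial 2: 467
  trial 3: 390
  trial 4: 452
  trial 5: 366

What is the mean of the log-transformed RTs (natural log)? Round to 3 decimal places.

5.968

ln(RT): 5.7104, 6.1463, 5.9661, 6.1137, 5.9026
Σ ln(RT) = 29.8392
Mean = 29.8392/5 = 5.96784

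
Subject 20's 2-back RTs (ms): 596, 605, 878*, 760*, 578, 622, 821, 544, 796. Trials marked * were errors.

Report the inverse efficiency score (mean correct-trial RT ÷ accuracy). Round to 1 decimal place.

Correct trials (n=7): 596, 605, 578, 622, 821, 544, 796
Mean correct RT = 4562/7 = 651.7143 ms
Proportion correct = 7/9
IES = 651.7143 / (7/9) = 837.918 ms

837.9 ms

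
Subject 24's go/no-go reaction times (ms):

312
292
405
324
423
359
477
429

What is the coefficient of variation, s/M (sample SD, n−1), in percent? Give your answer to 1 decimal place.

n = 8, Σ = 3021, M = 377.6250
Σ(x−M)² = 30183.875; s = √(30183.875/7) = 65.6657
CV = 65.6657 / 377.6250 = 0.17389 = 17.389%

17.4%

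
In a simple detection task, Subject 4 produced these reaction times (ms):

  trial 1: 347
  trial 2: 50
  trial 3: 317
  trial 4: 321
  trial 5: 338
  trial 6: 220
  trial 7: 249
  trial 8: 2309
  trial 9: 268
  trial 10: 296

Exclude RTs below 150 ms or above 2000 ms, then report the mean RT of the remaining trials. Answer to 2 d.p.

294.50 ms

Excluded: 50, 2309
Retained (n=8): Σ = 2356
Mean = 2356/8 = 294.5000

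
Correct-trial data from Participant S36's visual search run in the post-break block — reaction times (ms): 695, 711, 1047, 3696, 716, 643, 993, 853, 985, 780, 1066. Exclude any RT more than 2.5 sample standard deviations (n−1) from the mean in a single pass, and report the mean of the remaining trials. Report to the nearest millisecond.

849 ms

n = 11, ΣRT = 12185, M = 1107.727
Σ(x−M)² = 7602258.18; s = √(7602258.18/10) = 871.909
Cutoffs: 1107.727 ± 2.5·871.909 → [-1072.0, 3287.5]
Outside: 3696 → excluded.
Retained (n=10): Σ = 8489, mean = 8489/10 = 848.900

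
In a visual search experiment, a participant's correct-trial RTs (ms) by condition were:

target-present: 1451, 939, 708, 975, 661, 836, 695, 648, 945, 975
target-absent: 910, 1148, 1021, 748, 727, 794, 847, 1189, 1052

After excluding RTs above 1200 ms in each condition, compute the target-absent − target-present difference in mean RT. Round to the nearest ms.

target-present: exclude 1451
M(target-present) = 7382/9 = 820.222
M(target-absent) = 8436/9 = 937.333
Difference = 937.333 − 820.222 = 117.111 ms

117 ms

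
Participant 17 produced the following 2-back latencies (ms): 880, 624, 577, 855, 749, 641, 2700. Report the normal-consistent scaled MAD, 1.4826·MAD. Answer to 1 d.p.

185.3 ms

Sorted: 577, 624, 641, 749, 855, 880, 2700 → median = 749
|x − 749| sorted: 0, 106, 108, 125, 131, 172, 1951 → MAD = 125
Robust SD ≈ 1.4826 × 125 = 185.325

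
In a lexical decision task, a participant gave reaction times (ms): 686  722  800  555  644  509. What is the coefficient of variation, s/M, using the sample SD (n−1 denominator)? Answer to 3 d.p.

n = 6, Σ = 3916, M = 652.6667
Σ(x−M)² = 57879.333; s = √(57879.333/5) = 107.5912
CV = 107.5912 / 652.6667 = 0.16485

0.165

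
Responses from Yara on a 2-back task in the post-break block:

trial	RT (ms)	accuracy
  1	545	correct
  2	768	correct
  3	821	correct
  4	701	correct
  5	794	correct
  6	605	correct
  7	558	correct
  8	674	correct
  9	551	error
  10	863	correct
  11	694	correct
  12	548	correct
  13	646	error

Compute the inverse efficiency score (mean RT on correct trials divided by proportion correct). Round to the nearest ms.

813 ms

Correct trials (n=11): 545, 768, 821, 701, 794, 605, 558, 674, 863, 694, 548
Mean correct RT = 7571/11 = 688.2727 ms
Proportion correct = 11/13
IES = 688.2727 / (11/13) = 813.413 ms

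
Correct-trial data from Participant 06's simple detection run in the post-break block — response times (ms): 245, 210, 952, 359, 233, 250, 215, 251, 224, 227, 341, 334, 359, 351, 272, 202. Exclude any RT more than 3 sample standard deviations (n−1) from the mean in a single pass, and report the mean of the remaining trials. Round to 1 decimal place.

271.5 ms

n = 16, ΣRT = 5025, M = 314.062
Σ(x−M)² = 483572.94; s = √(483572.94/15) = 179.550
Cutoffs: 314.062 ± 3·179.550 → [-224.6, 852.7]
Outside: 952 → excluded.
Retained (n=15): Σ = 4073, mean = 4073/15 = 271.533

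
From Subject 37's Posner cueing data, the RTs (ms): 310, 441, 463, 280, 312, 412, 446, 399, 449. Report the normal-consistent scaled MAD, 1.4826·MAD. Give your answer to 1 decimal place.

54.9 ms

Sorted: 280, 310, 312, 399, 412, 441, 446, 449, 463 → median = 412
|x − 412| sorted: 0, 13, 29, 34, 37, 51, 100, 102, 132 → MAD = 37
Robust SD ≈ 1.4826 × 37 = 54.856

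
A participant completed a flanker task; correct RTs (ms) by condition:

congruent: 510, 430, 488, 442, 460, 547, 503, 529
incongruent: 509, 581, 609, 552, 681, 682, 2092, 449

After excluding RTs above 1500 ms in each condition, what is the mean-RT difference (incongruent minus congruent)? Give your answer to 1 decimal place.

incongruent: exclude 2092
M(congruent) = 3909/8 = 488.625
M(incongruent) = 4063/7 = 580.429
Difference = 580.429 − 488.625 = 91.804 ms

91.8 ms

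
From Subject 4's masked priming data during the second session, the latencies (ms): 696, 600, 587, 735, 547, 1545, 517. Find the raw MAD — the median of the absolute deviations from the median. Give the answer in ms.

Sorted: 517, 547, 587, 600, 696, 735, 1545 → median = 600
|x − 600|: 96, 0, 13, 135, 53, 945, 83
Sorted deviations: 0, 13, 53, 83, 96, 135, 945 → MAD = 83

83 ms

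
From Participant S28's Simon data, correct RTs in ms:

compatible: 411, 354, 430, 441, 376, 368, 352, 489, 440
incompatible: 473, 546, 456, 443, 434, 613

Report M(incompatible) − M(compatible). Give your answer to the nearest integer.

M(compatible) = 3661/9 = 406.778
M(incompatible) = 2965/6 = 494.167
Difference = 494.167 − 406.778 = 87.389 ms

87 ms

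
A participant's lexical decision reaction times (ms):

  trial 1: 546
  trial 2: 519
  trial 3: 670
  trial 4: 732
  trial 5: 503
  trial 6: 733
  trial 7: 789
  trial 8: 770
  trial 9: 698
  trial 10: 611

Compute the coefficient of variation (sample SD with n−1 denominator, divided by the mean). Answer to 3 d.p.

n = 10, Σ = 6571, M = 657.1000
Σ(x−M)² = 100640.900; s = √(100640.900/9) = 105.7465
CV = 105.7465 / 657.1000 = 0.16093

0.161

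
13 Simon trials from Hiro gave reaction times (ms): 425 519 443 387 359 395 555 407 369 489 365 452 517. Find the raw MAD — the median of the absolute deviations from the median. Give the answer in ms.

56 ms

Sorted: 359, 365, 369, 387, 395, 407, 425, 443, 452, 489, 517, 519, 555 → median = 425
|x − 425|: 0, 94, 18, 38, 66, 30, 130, 18, 56, 64, 60, 27, 92
Sorted deviations: 0, 18, 18, 27, 30, 38, 56, 60, 64, 66, 92, 94, 130 → MAD = 56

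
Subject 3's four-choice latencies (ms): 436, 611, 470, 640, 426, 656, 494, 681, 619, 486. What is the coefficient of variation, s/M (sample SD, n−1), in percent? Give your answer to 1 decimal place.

17.8%

n = 10, Σ = 5519, M = 551.9000
Σ(x−M)² = 86946.900; s = √(86946.900/9) = 98.2892
CV = 98.2892 / 551.9000 = 0.17809 = 17.809%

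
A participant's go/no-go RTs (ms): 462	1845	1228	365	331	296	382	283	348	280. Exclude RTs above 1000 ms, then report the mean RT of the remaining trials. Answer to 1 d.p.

343.4 ms

Excluded: 1228, 1845
Retained (n=8): Σ = 2747
Mean = 2747/8 = 343.3750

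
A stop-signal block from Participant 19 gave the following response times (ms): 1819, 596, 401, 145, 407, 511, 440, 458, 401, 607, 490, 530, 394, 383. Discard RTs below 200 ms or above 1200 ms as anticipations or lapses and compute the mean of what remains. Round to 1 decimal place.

468.2 ms

Excluded: 145, 1819
Retained (n=12): Σ = 5618
Mean = 5618/12 = 468.1667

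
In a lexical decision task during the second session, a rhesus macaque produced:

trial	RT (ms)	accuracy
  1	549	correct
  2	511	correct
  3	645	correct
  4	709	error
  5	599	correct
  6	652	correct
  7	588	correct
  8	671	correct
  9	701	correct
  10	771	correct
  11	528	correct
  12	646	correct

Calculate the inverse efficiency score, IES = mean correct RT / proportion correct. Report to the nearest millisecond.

680 ms

Correct trials (n=11): 549, 511, 645, 599, 652, 588, 671, 701, 771, 528, 646
Mean correct RT = 6861/11 = 623.7273 ms
Proportion correct = 11/12
IES = 623.7273 / (11/12) = 680.430 ms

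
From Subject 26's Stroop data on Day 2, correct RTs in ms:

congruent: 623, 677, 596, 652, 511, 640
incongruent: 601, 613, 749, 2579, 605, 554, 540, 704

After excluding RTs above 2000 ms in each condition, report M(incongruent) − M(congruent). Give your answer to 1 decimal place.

incongruent: exclude 2579
M(congruent) = 3699/6 = 616.500
M(incongruent) = 4366/7 = 623.714
Difference = 623.714 − 616.500 = 7.214 ms

7.2 ms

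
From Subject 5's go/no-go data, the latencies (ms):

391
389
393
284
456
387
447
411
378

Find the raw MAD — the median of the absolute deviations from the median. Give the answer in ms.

13 ms

Sorted: 284, 378, 387, 389, 391, 393, 411, 447, 456 → median = 391
|x − 391|: 0, 2, 2, 107, 65, 4, 56, 20, 13
Sorted deviations: 0, 2, 2, 4, 13, 20, 56, 65, 107 → MAD = 13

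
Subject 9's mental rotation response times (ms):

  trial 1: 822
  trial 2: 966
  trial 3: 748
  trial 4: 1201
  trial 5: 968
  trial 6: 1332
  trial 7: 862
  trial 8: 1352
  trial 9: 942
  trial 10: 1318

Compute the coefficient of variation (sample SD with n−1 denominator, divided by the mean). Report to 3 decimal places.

0.217

n = 10, Σ = 10511, M = 1051.1000
Σ(x−M)² = 469316.900; s = √(469316.900/9) = 228.3557
CV = 228.3557 / 1051.1000 = 0.21725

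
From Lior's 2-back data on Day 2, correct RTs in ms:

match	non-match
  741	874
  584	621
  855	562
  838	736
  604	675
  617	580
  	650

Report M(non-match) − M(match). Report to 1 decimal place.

-35.4 ms

M(match) = 4239/6 = 706.500
M(non-match) = 4698/7 = 671.143
Difference = 671.143 − 706.500 = -35.357 ms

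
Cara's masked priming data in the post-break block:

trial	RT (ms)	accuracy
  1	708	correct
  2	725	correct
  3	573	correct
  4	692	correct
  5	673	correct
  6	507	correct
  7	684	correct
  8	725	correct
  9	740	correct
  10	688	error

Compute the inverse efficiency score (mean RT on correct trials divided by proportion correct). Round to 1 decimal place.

Correct trials (n=9): 708, 725, 573, 692, 673, 507, 684, 725, 740
Mean correct RT = 6027/9 = 669.6667 ms
Proportion correct = 9/10
IES = 669.6667 / (9/10) = 744.074 ms

744.1 ms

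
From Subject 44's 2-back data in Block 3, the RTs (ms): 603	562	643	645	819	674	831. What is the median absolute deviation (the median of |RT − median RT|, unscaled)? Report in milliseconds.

42 ms

Sorted: 562, 603, 643, 645, 674, 819, 831 → median = 645
|x − 645|: 42, 83, 2, 0, 174, 29, 186
Sorted deviations: 0, 2, 29, 42, 83, 174, 186 → MAD = 42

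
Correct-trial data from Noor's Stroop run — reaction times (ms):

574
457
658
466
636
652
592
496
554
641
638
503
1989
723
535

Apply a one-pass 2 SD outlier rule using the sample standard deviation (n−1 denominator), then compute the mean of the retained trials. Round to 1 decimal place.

n = 15, ΣRT = 10114, M = 674.267
Σ(x−M)² = 1937916.93; s = √(1937916.93/14) = 372.052
Cutoffs: 674.267 ± 2·372.052 → [-69.8, 1418.4]
Outside: 1989 → excluded.
Retained (n=14): Σ = 8125, mean = 8125/14 = 580.357

580.4 ms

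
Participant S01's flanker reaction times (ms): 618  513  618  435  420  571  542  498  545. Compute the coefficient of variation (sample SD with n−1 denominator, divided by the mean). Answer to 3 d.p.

0.134

n = 9, Σ = 4760, M = 528.8889
Σ(x−M)² = 39964.889; s = √(39964.889/8) = 70.6796
CV = 70.6796 / 528.8889 = 0.13364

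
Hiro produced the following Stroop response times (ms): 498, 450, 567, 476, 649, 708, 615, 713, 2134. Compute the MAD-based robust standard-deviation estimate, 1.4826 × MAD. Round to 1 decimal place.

Sorted: 450, 476, 498, 567, 615, 649, 708, 713, 2134 → median = 615
|x − 615| sorted: 0, 34, 48, 93, 98, 117, 139, 165, 1519 → MAD = 98
Robust SD ≈ 1.4826 × 98 = 145.295

145.3 ms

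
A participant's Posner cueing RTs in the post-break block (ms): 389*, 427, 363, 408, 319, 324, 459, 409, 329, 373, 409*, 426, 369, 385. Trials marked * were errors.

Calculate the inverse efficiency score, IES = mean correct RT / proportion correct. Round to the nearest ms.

Correct trials (n=12): 427, 363, 408, 319, 324, 459, 409, 329, 373, 426, 369, 385
Mean correct RT = 4591/12 = 382.5833 ms
Proportion correct = 12/14
IES = 382.5833 / (12/14) = 446.347 ms

446 ms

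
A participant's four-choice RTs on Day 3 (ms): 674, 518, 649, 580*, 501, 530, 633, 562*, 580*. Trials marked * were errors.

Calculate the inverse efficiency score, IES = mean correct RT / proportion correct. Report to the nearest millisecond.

Correct trials (n=6): 674, 518, 649, 501, 530, 633
Mean correct RT = 3505/6 = 584.1667 ms
Proportion correct = 6/9
IES = 584.1667 / (6/9) = 876.250 ms

876 ms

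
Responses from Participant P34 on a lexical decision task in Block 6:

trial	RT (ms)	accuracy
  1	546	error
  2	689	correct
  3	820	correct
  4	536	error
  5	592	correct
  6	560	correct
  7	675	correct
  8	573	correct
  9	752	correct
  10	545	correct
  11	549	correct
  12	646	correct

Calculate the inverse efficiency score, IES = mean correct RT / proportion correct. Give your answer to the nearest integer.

Correct trials (n=10): 689, 820, 592, 560, 675, 573, 752, 545, 549, 646
Mean correct RT = 6401/10 = 640.1000 ms
Proportion correct = 10/12
IES = 640.1000 / (10/12) = 768.120 ms

768 ms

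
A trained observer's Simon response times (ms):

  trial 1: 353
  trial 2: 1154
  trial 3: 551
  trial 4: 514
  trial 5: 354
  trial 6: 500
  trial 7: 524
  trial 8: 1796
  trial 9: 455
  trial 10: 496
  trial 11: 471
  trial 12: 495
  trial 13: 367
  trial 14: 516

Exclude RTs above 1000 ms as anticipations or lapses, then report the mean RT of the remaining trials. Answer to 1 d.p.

Excluded: 1154, 1796
Retained (n=12): Σ = 5596
Mean = 5596/12 = 466.3333

466.3 ms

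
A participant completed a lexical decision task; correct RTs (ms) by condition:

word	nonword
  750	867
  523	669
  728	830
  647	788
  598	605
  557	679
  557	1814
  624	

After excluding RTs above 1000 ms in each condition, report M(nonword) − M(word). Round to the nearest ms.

nonword: exclude 1814
M(word) = 4984/8 = 623.000
M(nonword) = 4438/6 = 739.667
Difference = 739.667 − 623.000 = 116.667 ms

117 ms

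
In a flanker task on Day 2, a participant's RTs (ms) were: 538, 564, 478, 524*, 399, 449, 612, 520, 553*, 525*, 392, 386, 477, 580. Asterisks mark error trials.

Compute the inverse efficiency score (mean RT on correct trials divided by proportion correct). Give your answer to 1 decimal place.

624.2 ms

Correct trials (n=11): 538, 564, 478, 399, 449, 612, 520, 392, 386, 477, 580
Mean correct RT = 5395/11 = 490.4545 ms
Proportion correct = 11/14
IES = 490.4545 / (11/14) = 624.215 ms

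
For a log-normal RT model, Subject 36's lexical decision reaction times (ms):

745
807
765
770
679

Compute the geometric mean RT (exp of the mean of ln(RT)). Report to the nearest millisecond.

ln(RT): 6.6134, 6.6933, 6.6399, 6.6464, 6.5206
Mean ln(RT) = 33.1136/5 = 6.62272
Geometric mean = exp(6.62272) = 751.99 ms

752 ms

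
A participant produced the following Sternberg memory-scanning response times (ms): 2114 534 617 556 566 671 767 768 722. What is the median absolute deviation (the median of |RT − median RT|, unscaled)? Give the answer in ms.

97 ms

Sorted: 534, 556, 566, 617, 671, 722, 767, 768, 2114 → median = 671
|x − 671|: 1443, 137, 54, 115, 105, 0, 96, 97, 51
Sorted deviations: 0, 51, 54, 96, 97, 105, 115, 137, 1443 → MAD = 97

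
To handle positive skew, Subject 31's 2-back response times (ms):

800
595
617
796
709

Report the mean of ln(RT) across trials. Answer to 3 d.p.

6.548

ln(RT): 6.6846, 6.3886, 6.4249, 6.6796, 6.5639
Σ ln(RT) = 32.7415
Mean = 32.7415/5 = 6.54830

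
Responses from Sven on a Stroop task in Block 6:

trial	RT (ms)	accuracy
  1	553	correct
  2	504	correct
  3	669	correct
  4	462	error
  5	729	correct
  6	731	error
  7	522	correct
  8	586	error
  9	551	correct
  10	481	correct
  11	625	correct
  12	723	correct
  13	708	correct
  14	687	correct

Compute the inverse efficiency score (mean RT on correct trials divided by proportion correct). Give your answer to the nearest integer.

781 ms

Correct trials (n=11): 553, 504, 669, 729, 522, 551, 481, 625, 723, 708, 687
Mean correct RT = 6752/11 = 613.8182 ms
Proportion correct = 11/14
IES = 613.8182 / (11/14) = 781.223 ms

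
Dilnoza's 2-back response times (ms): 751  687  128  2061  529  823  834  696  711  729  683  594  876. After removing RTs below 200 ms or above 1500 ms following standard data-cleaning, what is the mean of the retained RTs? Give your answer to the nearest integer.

Excluded: 128, 2061
Retained (n=11): Σ = 7913
Mean = 7913/11 = 719.3636

719 ms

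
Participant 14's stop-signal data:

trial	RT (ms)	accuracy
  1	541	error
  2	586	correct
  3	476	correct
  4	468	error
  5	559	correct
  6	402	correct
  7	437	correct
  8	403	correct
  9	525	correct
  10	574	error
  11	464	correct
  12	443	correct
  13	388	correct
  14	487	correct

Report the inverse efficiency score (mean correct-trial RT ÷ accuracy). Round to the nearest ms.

598 ms

Correct trials (n=11): 586, 476, 559, 402, 437, 403, 525, 464, 443, 388, 487
Mean correct RT = 5170/11 = 470.0000 ms
Proportion correct = 11/14
IES = 470.0000 / (11/14) = 598.182 ms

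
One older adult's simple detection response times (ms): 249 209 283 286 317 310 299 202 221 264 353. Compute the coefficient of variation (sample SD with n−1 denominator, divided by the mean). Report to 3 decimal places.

0.177

n = 11, Σ = 2993, M = 272.0909
Σ(x−M)² = 23138.909; s = √(23138.909/10) = 48.1029
CV = 48.1029 / 272.0909 = 0.17679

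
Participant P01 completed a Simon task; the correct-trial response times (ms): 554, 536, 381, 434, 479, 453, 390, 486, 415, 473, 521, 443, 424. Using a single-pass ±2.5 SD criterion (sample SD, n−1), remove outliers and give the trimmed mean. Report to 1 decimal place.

460.7 ms

n = 13, ΣRT = 5989, M = 460.692
Σ(x−M)² = 35008.77; s = √(35008.77/12) = 54.013
Cutoffs: 460.692 ± 2.5·54.013 → [325.7, 595.7]
No RTs fall outside the cutoffs; all 13 retained. Mean = 5989/13 = 460.692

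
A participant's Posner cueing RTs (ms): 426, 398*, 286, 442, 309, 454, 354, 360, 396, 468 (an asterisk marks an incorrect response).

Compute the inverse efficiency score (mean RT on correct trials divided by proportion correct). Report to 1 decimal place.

Correct trials (n=9): 426, 286, 442, 309, 454, 354, 360, 396, 468
Mean correct RT = 3495/9 = 388.3333 ms
Proportion correct = 9/10
IES = 388.3333 / (9/10) = 431.481 ms

431.5 ms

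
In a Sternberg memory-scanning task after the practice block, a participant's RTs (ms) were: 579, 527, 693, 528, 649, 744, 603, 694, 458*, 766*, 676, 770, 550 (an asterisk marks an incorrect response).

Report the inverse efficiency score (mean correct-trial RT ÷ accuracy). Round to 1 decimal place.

753.5 ms

Correct trials (n=11): 579, 527, 693, 528, 649, 744, 603, 694, 676, 770, 550
Mean correct RT = 7013/11 = 637.5455 ms
Proportion correct = 11/13
IES = 637.5455 / (11/13) = 753.463 ms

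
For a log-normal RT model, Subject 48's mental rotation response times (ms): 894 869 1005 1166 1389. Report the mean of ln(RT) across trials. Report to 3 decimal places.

6.955

ln(RT): 6.7957, 6.7673, 6.9127, 7.0613, 7.2363
Σ ln(RT) = 34.7735
Mean = 34.7735/5 = 6.95469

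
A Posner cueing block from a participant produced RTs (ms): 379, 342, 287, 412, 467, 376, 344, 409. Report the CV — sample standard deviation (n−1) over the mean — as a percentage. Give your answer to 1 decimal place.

n = 8, Σ = 3016, M = 377.0000
Σ(x−M)² = 20768.000; s = √(20768.000/7) = 54.4689
CV = 54.4689 / 377.0000 = 0.14448 = 14.448%

14.4%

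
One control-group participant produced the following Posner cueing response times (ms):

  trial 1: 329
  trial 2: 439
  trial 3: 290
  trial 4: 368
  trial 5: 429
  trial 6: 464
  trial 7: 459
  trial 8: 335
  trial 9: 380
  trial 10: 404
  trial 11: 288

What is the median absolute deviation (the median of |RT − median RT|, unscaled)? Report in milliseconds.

51 ms

Sorted: 288, 290, 329, 335, 368, 380, 404, 429, 439, 459, 464 → median = 380
|x − 380|: 51, 59, 90, 12, 49, 84, 79, 45, 0, 24, 92
Sorted deviations: 0, 12, 24, 45, 49, 51, 59, 79, 84, 90, 92 → MAD = 51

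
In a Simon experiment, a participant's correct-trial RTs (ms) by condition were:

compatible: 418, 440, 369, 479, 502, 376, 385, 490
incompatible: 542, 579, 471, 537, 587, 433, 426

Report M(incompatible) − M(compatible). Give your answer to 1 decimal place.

78.3 ms

M(compatible) = 3459/8 = 432.375
M(incompatible) = 3575/7 = 510.714
Difference = 510.714 − 432.375 = 78.339 ms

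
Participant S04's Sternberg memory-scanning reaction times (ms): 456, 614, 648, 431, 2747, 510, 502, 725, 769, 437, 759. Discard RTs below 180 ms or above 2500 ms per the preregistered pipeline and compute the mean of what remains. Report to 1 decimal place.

Excluded: 2747
Retained (n=10): Σ = 5851
Mean = 5851/10 = 585.1000

585.1 ms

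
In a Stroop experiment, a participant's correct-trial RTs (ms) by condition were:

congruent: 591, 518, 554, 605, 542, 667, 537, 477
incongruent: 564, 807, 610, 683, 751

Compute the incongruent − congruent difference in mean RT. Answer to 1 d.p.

M(congruent) = 4491/8 = 561.375
M(incongruent) = 3415/5 = 683.000
Difference = 683.000 − 561.375 = 121.625 ms

121.6 ms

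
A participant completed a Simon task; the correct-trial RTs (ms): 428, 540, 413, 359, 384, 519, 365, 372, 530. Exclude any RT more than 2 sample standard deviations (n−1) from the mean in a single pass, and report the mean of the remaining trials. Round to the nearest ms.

n = 9, ΣRT = 3910, M = 434.444
Σ(x−M)² = 44882.22; s = √(44882.22/8) = 74.902
Cutoffs: 434.444 ± 2·74.902 → [284.6, 584.2]
No RTs fall outside the cutoffs; all 9 retained. Mean = 3910/9 = 434.444

434 ms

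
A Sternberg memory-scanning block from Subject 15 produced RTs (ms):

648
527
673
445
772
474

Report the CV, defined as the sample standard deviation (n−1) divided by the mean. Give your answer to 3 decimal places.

n = 6, Σ = 3539, M = 589.8333
Σ(x−M)² = 81826.833; s = √(81826.833/5) = 127.9272
CV = 127.9272 / 589.8333 = 0.21689

0.217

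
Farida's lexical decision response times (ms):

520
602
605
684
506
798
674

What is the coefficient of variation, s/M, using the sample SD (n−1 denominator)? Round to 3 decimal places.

n = 7, Σ = 4389, M = 627.0000
Σ(x−M)² = 61898.000; s = √(61898.000/6) = 101.5694
CV = 101.5694 / 627.0000 = 0.16199

0.162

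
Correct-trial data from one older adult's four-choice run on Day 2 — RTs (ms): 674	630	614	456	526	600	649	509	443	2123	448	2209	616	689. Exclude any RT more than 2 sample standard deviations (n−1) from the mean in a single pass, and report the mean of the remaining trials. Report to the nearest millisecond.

n = 14, ΣRT = 11186, M = 799.000
Σ(x−M)² = 4453392.00; s = √(4453392.00/13) = 585.294
Cutoffs: 799.000 ± 2·585.294 → [-371.6, 1969.6]
Outside: 2123, 2209 → excluded.
Retained (n=12): Σ = 6854, mean = 6854/12 = 571.167

571 ms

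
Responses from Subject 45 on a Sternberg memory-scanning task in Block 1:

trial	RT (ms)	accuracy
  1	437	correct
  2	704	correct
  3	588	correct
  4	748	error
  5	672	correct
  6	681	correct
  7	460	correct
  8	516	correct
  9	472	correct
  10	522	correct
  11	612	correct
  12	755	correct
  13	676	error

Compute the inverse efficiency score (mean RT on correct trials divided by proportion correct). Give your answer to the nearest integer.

690 ms

Correct trials (n=11): 437, 704, 588, 672, 681, 460, 516, 472, 522, 612, 755
Mean correct RT = 6419/11 = 583.5455 ms
Proportion correct = 11/13
IES = 583.5455 / (11/13) = 689.645 ms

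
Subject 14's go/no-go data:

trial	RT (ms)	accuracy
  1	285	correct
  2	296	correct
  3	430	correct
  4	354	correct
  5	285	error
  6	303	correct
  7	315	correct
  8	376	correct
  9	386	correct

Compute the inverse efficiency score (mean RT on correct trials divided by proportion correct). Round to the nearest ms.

Correct trials (n=8): 285, 296, 430, 354, 303, 315, 376, 386
Mean correct RT = 2745/8 = 343.1250 ms
Proportion correct = 8/9
IES = 343.1250 / (8/9) = 386.016 ms

386 ms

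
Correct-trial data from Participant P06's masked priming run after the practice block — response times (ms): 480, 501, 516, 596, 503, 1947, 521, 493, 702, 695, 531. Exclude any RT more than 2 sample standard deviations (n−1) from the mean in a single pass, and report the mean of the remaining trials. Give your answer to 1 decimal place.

n = 11, ΣRT = 7485, M = 680.455
Σ(x−M)² = 1825768.73; s = √(1825768.73/10) = 427.290
Cutoffs: 680.455 ± 2·427.290 → [-174.1, 1535.0]
Outside: 1947 → excluded.
Retained (n=10): Σ = 5538, mean = 5538/10 = 553.800

553.8 ms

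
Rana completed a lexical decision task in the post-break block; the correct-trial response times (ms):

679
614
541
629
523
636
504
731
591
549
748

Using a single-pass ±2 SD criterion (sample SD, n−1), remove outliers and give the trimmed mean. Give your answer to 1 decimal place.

n = 11, ΣRT = 6745, M = 613.182
Σ(x−M)² = 67035.64; s = √(67035.64/10) = 81.875
Cutoffs: 613.182 ± 2·81.875 → [449.4, 776.9]
No RTs fall outside the cutoffs; all 11 retained. Mean = 6745/11 = 613.182

613.2 ms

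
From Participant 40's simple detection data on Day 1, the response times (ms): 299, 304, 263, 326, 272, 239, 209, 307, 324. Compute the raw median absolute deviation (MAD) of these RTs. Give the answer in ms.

27 ms

Sorted: 209, 239, 263, 272, 299, 304, 307, 324, 326 → median = 299
|x − 299|: 0, 5, 36, 27, 27, 60, 90, 8, 25
Sorted deviations: 0, 5, 8, 25, 27, 27, 36, 60, 90 → MAD = 27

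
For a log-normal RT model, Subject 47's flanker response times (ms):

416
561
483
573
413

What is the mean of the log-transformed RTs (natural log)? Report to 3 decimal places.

6.183

ln(RT): 6.0307, 6.3297, 6.1800, 6.3509, 6.0234
Σ ln(RT) = 30.9148
Mean = 30.9148/5 = 6.18295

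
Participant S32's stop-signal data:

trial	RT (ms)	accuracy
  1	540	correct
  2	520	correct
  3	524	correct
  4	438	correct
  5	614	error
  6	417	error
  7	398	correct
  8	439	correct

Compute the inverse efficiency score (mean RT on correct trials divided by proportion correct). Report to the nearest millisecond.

Correct trials (n=6): 540, 520, 524, 438, 398, 439
Mean correct RT = 2859/6 = 476.5000 ms
Proportion correct = 6/8
IES = 476.5000 / (6/8) = 635.333 ms

635 ms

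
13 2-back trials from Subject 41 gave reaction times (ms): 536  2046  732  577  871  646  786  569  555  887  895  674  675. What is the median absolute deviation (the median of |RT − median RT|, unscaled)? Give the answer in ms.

Sorted: 536, 555, 569, 577, 646, 674, 675, 732, 786, 871, 887, 895, 2046 → median = 675
|x − 675|: 139, 1371, 57, 98, 196, 29, 111, 106, 120, 212, 220, 1, 0
Sorted deviations: 0, 1, 29, 57, 98, 106, 111, 120, 139, 196, 212, 220, 1371 → MAD = 111

111 ms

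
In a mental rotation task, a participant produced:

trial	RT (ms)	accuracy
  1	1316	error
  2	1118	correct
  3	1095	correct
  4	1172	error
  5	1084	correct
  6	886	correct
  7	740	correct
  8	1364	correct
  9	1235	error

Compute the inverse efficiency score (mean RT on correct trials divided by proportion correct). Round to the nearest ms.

1572 ms

Correct trials (n=6): 1118, 1095, 1084, 886, 740, 1364
Mean correct RT = 6287/6 = 1047.8333 ms
Proportion correct = 6/9
IES = 1047.8333 / (6/9) = 1571.750 ms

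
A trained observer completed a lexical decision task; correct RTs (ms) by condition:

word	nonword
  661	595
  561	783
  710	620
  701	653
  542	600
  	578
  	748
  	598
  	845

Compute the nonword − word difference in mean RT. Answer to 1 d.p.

33.9 ms

M(word) = 3175/5 = 635.000
M(nonword) = 6020/9 = 668.889
Difference = 668.889 − 635.000 = 33.889 ms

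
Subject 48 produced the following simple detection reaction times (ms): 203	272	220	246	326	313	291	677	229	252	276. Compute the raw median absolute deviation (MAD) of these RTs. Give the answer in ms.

41 ms

Sorted: 203, 220, 229, 246, 252, 272, 276, 291, 313, 326, 677 → median = 272
|x − 272|: 69, 0, 52, 26, 54, 41, 19, 405, 43, 20, 4
Sorted deviations: 0, 4, 19, 20, 26, 41, 43, 52, 54, 69, 405 → MAD = 41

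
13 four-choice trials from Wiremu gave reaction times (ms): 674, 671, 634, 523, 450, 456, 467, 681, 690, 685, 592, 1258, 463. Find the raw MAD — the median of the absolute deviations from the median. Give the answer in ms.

Sorted: 450, 456, 463, 467, 523, 592, 634, 671, 674, 681, 685, 690, 1258 → median = 634
|x − 634|: 40, 37, 0, 111, 184, 178, 167, 47, 56, 51, 42, 624, 171
Sorted deviations: 0, 37, 40, 42, 47, 51, 56, 111, 167, 171, 178, 184, 624 → MAD = 56

56 ms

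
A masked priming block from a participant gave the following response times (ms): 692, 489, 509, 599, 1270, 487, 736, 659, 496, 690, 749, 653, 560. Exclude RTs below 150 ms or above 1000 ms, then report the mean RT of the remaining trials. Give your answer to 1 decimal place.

609.9 ms

Excluded: 1270
Retained (n=12): Σ = 7319
Mean = 7319/12 = 609.9167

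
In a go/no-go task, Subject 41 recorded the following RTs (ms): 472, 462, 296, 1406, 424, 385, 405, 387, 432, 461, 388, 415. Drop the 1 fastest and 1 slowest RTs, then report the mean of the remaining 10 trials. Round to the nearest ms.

Sorted: 296, 385, 387, 388, 405, 415, 424, 432, 461, 462, 472, 1406
Drop lowest 1 (296) and highest 1 (1406)
Remaining (n=10): Σ = 4231, mean = 4231/10 = 423.100

423 ms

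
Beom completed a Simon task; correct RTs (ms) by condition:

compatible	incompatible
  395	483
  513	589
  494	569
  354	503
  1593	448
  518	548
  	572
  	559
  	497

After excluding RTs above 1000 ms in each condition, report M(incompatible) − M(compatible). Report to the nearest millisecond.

compatible: exclude 1593
M(compatible) = 2274/5 = 454.800
M(incompatible) = 4768/9 = 529.778
Difference = 529.778 − 454.800 = 74.978 ms

75 ms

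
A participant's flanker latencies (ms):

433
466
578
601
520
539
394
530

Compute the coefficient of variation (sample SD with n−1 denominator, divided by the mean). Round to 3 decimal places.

0.140

n = 8, Σ = 4061, M = 507.6250
Σ(x−M)² = 35521.875; s = √(35521.875/7) = 71.2359
CV = 71.2359 / 507.6250 = 0.14033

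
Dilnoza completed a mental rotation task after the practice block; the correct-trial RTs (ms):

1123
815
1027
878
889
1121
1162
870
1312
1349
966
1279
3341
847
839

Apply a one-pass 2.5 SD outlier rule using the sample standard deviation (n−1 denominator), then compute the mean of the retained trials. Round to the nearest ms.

n = 15, ΣRT = 17818, M = 1187.867
Σ(x−M)² = 5433417.73; s = √(5433417.73/14) = 622.978
Cutoffs: 1187.867 ± 2.5·622.978 → [-369.6, 2745.3]
Outside: 3341 → excluded.
Retained (n=14): Σ = 14477, mean = 14477/14 = 1034.071

1034 ms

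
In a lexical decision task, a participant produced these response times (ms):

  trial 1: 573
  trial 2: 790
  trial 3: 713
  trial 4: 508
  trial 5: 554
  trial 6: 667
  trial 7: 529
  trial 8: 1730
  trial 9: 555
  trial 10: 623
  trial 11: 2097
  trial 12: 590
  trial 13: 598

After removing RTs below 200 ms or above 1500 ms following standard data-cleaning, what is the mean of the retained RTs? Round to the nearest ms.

Excluded: 1730, 2097
Retained (n=11): Σ = 6700
Mean = 6700/11 = 609.0909

609 ms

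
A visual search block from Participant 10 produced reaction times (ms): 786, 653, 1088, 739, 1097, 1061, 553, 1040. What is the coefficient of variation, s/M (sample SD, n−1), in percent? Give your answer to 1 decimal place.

n = 8, Σ = 7017, M = 877.1250
Σ(x−M)² = 335822.875; s = √(335822.875/7) = 219.0313
CV = 219.0313 / 877.1250 = 0.24971 = 24.971%

25.0%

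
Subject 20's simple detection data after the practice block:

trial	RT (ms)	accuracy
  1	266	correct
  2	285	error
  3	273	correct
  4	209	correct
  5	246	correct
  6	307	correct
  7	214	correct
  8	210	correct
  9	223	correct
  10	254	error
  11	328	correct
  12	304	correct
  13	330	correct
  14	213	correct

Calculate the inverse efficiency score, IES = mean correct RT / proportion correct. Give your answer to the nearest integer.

304 ms

Correct trials (n=12): 266, 273, 209, 246, 307, 214, 210, 223, 328, 304, 330, 213
Mean correct RT = 3123/12 = 260.2500 ms
Proportion correct = 12/14
IES = 260.2500 / (12/14) = 303.625 ms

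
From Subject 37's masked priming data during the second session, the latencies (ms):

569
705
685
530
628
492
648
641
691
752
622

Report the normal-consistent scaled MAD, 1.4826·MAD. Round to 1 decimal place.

Sorted: 492, 530, 569, 622, 628, 641, 648, 685, 691, 705, 752 → median = 641
|x − 641| sorted: 0, 7, 13, 19, 44, 50, 64, 72, 111, 111, 149 → MAD = 50
Robust SD ≈ 1.4826 × 50 = 74.130

74.1 ms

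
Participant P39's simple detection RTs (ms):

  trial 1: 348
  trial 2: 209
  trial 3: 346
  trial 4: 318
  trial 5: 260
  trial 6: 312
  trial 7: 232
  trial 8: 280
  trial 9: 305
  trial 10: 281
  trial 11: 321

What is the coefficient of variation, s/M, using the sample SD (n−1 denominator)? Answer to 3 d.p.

n = 11, Σ = 3212, M = 292.0000
Σ(x−M)² = 19916.000; s = √(19916.000/10) = 44.6273
CV = 44.6273 / 292.0000 = 0.15283

0.153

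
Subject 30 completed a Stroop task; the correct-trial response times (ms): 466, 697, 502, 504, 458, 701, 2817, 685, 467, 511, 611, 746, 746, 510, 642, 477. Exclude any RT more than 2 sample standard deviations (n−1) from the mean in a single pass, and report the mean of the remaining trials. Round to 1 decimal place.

n = 16, ΣRT = 11540, M = 721.250
Σ(x−M)² = 4856995.00; s = √(4856995.00/15) = 569.034
Cutoffs: 721.250 ± 2·569.034 → [-416.8, 1859.3]
Outside: 2817 → excluded.
Retained (n=15): Σ = 8723, mean = 8723/15 = 581.533

581.5 ms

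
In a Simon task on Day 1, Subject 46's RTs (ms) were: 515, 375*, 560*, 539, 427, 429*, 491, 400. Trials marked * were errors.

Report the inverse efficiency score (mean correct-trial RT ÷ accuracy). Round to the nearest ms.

759 ms

Correct trials (n=5): 515, 539, 427, 491, 400
Mean correct RT = 2372/5 = 474.4000 ms
Proportion correct = 5/8
IES = 474.4000 / (5/8) = 759.040 ms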